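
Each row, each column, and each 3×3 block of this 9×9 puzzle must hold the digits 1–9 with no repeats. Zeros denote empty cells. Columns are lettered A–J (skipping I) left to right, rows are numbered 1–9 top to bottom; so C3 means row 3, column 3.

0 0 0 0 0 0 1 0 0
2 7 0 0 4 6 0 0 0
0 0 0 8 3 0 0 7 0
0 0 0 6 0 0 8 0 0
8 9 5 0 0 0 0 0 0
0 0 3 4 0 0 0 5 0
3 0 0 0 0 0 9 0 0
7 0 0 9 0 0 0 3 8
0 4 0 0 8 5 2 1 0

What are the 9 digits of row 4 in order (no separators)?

E4 = 5: in row 4, 5 can only go here (every other open cell in that row sees a 5).
F6 = 8 (hidden single in row 6).
D9 = 3 (hidden single in row 9).
J9 = 7 (hidden single in row 9).
B1 = 3 (hidden single in column 2).
B7 = 8 (hidden single in column 2).
J7 = 5 (hidden single in row 7).
B8 = 5 (hidden single in row 8).
C4 = 7: in column 3, 7 can only go here (every other open cell in that column sees a 7).
A4 = 4: in box 4, 4 can only go here (every other open cell in that box sees a 4).
Singles propagation stalls before every target cell is settled. Branch on D2 (candidates {1,5}).
  Try D2 = 5: this forces G2=3, J2=9, H2=8, C2=1; then box 7 has no cell left for 1 — contradiction.
So D2 = 1.
G2 = 5 (hidden single in row 2).
J2 = 3 (hidden single in row 2).
A3 = 5 (hidden single in row 3).
D1 = 5 (hidden single in row 1).
F4 = 3: in row 4, 3 can only go here (every other open cell in that row sees a 3).
G5 = 3 (hidden single in row 5).
A6 = 1 (hidden single in column 1).
B4 = 2: row 4 has {3,4,5,6,7,8}; col 2 has {3,4,5,7,8,9}; box has {1,3,4,5,7,8,9} → only 2 remains.
H4 = 9: row 4 has {2,3,4,5,6,7,8}; col 8 has {1,3,5,7}; box has {3,5,8} → only 9 remains.
J4 = 1: row 4 has {2,3,4,5,6,7,8,9}; col 9 has {3,5,7,8}; box has {3,5,8,9} → only 1 remains.

427653891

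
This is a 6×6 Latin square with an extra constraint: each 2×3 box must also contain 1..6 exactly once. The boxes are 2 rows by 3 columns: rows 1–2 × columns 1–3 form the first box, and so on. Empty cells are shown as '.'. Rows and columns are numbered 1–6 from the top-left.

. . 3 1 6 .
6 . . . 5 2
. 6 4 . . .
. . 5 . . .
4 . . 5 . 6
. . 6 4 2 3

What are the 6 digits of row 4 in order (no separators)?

325641

r1c6 = 4: row 1 has {1,3,6}; col 6 has {2,3,6}; box has {1,2,5,6} → only 4 remains.
r2c3 = 1: row 2 has {2,5,6}; col 3 has {3,4,5,6}; box has {3,6} → only 1 remains.
r2c4 = 3: row 2 has {1,2,5,6}; col 4 has {1,4,5}; box has {1,2,4,5,6} → only 3 remains.
r3c4 = 2: row 3 has {4,6}; col 4 has {1,3,4,5}; box has {} → only 2 remains.
r4c4 = 6: row 4 has {5}; col 4 has {1,2,3,4,5}; box has {2} → only 6 remains.
r4c6 = 1: row 4 has {5,6}; col 6 has {2,3,4,6}; box has {2,6} → only 1 remains.
r5c3 = 2: row 5 has {4,5,6}; col 3 has {1,3,4,5,6}; box has {4,6} → only 2 remains.
r5c5 = 1: row 5 has {2,4,5,6}; col 5 has {2,5,6}; box has {2,3,4,5,6} → only 1 remains.
r2c2 = 4: row 2 has {1,2,3,5,6}; col 2 has {6}; box has {1,3,6} → only 4 remains.
r3c5 = 3: row 3 has {2,4,6}; col 5 has {1,2,5,6}; box has {1,2,6} → only 3 remains.
r3c6 = 5: row 3 has {2,3,4,6}; col 6 has {1,2,3,4,6}; box has {1,2,3,6} → only 5 remains.
r4c5 = 4: row 4 has {1,5,6}; col 5 has {1,2,3,5,6}; box has {1,2,3,5,6} → only 4 remains.
r5c2 = 3: row 5 has {1,2,4,5,6}; col 2 has {4,6}; box has {2,4,6} → only 3 remains.
r3c1 = 1: row 3 has {2,3,4,5,6}; col 1 has {4,6}; box has {4,5,6} → only 1 remains.
r4c2 = 2: row 4 has {1,4,5,6}; col 2 has {3,4,6}; box has {1,4,5,6} → only 2 remains.
r6c1 = 5: row 6 has {2,3,4,6}; col 1 has {1,4,6}; box has {2,3,4,6} → only 5 remains.
r6c2 = 1: row 6 has {2,3,4,5,6}; col 2 has {2,3,4,6}; box has {2,3,4,5,6} → only 1 remains.
r1c1 = 2: row 1 has {1,3,4,6}; col 1 has {1,4,5,6}; box has {1,3,4,6} → only 2 remains.
r1c2 = 5: row 1 has {1,2,3,4,6}; col 2 has {1,2,3,4,6}; box has {1,2,3,4,6} → only 5 remains.
r4c1 = 3: row 4 has {1,2,4,5,6}; col 1 has {1,2,4,5,6}; box has {1,2,4,5,6} → only 3 remains.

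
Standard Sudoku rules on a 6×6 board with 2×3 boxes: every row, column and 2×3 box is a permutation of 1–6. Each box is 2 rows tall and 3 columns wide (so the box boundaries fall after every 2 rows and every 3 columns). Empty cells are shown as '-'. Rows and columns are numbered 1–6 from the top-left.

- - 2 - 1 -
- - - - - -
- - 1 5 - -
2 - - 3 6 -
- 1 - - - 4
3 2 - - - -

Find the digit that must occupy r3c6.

r3c6 = 2: row 3 has {1,5}; col 6 has {4}; box has {3,5,6} → only 2 remains.

2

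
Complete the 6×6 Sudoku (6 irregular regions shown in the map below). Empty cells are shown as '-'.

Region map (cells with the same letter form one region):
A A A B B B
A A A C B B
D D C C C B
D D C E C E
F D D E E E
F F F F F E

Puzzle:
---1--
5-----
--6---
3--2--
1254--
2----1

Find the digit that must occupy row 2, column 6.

row 2, column 4 = 3: row 2 has {5}; col 4 has {1,2,4}; region has {6} → only 3 remains.
row 3, column 1 = 4: row 3 has {6}; col 1 has {1,2,3,5}; region has {2,3,5} → only 4 remains.
row 3, column 2 = 1: row 3 has {4,6}; col 2 has {2}; region has {2,3,4,5} → only 1 remains.
row 3, column 4 = 5: row 3 has {1,4,6}; col 4 has {1,2,3,4}; region has {3,6} → only 5 remains.
row 3, column 5 = 2: row 3 has {1,4,5,6}; col 5 has {}; region has {3,5,6} → only 2 remains.
row 3, column 6 = 3: row 3 has {1,2,4,5,6}; col 6 has {1}; region has {1} → only 3 remains.
row 4, column 2 = 6: row 4 has {2,3}; col 2 has {1,2}; region has {1,2,3,4,5} → only 6 remains.
row 4, column 6 = 5: row 4 has {2,3,6}; col 6 has {1,3}; region has {1,2,4} → only 5 remains.
row 5, column 6 = 6: row 5 has {1,2,4,5}; col 6 has {1,3,5}; region has {1,2,4,5} → only 6 remains.
row 6, column 4 = 6: row 6 has {1,2}; col 4 has {1,2,3,4,5}; region has {1,2} → only 6 remains.
row 1, column 1 = 6: row 1 has {1}; col 1 has {1,2,3,4,5}; region has {5} → only 6 remains.
row 2, column 2 = 4: row 2 has {3,5}; col 2 has {1,2,6}; region has {5,6} → only 4 remains.
row 2, column 5 = 6: row 2 has {3,4,5}; col 5 has {2}; region has {1,3} → only 6 remains.
row 2, column 6 = 2: row 2 has {3,4,5,6}; col 6 has {1,3,5,6}; region has {1,3,6} → only 2 remains.

2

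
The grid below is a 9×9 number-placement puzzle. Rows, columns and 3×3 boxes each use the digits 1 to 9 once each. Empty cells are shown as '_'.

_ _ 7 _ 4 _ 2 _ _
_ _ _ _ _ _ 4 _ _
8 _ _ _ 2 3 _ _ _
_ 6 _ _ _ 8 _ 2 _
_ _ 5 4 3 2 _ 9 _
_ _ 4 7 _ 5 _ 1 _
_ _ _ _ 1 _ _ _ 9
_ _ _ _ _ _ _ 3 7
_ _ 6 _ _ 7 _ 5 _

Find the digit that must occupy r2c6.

1

r4c5 = 9 (sole candidate).
r6c5 = 6 (sole candidate).
r9c5 = 8 (sole candidate).
r9c7 = 1 (sole candidate).
r4c4 = 1 (sole candidate).
r8c5 = 5 (sole candidate).
r2c5 = 7 (sole candidate).
r4c3 = 3 (sole candidate).
r4c1 = 7 (sole candidate).
r4c7 = 5 (sole candidate).
r4c9 = 4 (sole candidate).
r5c1 = 1 (sole candidate).
r5c2 = 8 (sole candidate).
r5c9 = 6 (sole candidate).
r9c9 = 2 (sole candidate).
r5c7 = 7 (sole candidate).
r3c2 = 4 (hidden single in row 3).
r3c8 = 7 (hidden single in row 3).
r7c2 = 7 (hidden single in row 7).
r7c1 = 5 (hidden single in row 7).
r7c4 = 3 (hidden single in row 7).
r9c4 = 9 (sole candidate).
r9c2 = 3 (sole candidate).
r9c1 = 4 (sole candidate).
r7c3 = 2 (hidden single in row 7).
r8c1 = 9 (sole candidate).
r8c2 = 1 (sole candidate).
r8c3 = 8 (sole candidate).
r8c7 = 6 (sole candidate).
r3c7 = 9 (sole candidate).
r6c1 = 2 (sole candidate).
r6c2 = 9 (sole candidate).
r7c7 = 8 (sole candidate).
r7c8 = 4 (sole candidate).
r8c4 = 2 (sole candidate).
r8c6 = 4 (sole candidate).
r1c2 = 5 (sole candidate).
r2c2 = 2 (sole candidate).
r3c3 = 1 (sole candidate).
r3c9 = 5 (sole candidate).
r6c7 = 3 (sole candidate).
r6c9 = 8 (sole candidate).
r7c6 = 6 (sole candidate).
r2c3 = 9 (sole candidate).
r2c6 = 1: row 2 has {2,4,7,9}; col 6 has {2,3,4,5,6,7,8}; box has {2,3,4,7} → only 1 remains.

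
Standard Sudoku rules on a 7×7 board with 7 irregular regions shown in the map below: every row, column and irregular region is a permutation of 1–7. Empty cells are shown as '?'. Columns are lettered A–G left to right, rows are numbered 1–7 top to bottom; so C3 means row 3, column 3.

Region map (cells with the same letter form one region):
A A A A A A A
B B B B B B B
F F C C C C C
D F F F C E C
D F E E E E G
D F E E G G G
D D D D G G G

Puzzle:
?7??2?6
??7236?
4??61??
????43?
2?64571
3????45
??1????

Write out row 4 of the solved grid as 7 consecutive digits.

G2 = 4 (sole candidate).
B5 = 3 (sole candidate).
C6 = 2 (sole candidate).
D6 = 1 (sole candidate).
F7 = 2 (sole candidate).
F3 = 5 (sole candidate).
C4 = 5: row 4 has {3,4}; col 3 has {1,2,6,7}; region has {3,4} → only 5 remains.
D4 = 7: row 4 has {3,4,5}; col 4 has {1,2,4,6}; region has {3,4,5} → only 7 remains.
G4 = 2: row 4 has {3,4,5,7}; col 7 has {1,4,5,6}; region has {1,4,5,6} → only 2 remains.
B6 = 6 (sole candidate).
E6 = 7 (sole candidate).
D7 = 5 (sole candidate).
E7 = 6 (sole candidate).
G7 = 3 (sole candidate).
D1 = 3 (sole candidate).
F1 = 1 (sole candidate).
B3 = 2 (sole candidate).
C3 = 3 (sole candidate).
G3 = 7 (sole candidate).
A4 = 6: row 4 has {2,3,4,5,7}; col 1 has {2,3,4}; region has {1,2,3,5} → only 6 remains.
B4 = 1: row 4 has {2,3,4,5,6,7}; col 2 has {2,3,6,7}; region has {2,3,4,5,6,7} → only 1 remains.

6157432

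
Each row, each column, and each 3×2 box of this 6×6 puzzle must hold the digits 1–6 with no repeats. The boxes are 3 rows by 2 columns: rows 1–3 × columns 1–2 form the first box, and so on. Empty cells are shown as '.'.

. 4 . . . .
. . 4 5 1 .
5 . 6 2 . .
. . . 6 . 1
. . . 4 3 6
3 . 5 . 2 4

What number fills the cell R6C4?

R3C5 = 4: row 3 has {2,5,6}; col 5 has {1,2,3}; box has {1} → only 4 remains.
R3C6 = 3: row 3 has {2,4,5,6}; col 6 has {1,4,6}; box has {1,4} → only 3 remains.
R4C5 = 5: row 4 has {1,6}; col 5 has {1,2,3,4}; box has {1,2,3,4,6} → only 5 remains.
R6C4 = 1: row 6 has {2,3,4,5}; col 4 has {2,4,5,6}; box has {4,5,6} → only 1 remains.

1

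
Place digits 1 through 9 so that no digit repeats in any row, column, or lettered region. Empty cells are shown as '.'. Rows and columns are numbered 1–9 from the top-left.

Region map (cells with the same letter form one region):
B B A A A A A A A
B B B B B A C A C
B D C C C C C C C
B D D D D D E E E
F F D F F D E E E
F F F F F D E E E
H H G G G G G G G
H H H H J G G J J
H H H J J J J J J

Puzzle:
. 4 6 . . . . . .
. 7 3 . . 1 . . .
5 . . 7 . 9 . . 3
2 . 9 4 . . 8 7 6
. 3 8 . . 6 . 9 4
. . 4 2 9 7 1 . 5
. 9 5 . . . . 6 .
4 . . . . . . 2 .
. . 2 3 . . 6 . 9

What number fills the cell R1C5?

2

R3C3 = 1 (sole candidate).
R5C7 = 2 (sole candidate).
R6C8 = 3 (sole candidate).
R8C3 = 7 (sole candidate).
R3C2 = 2 (sole candidate).
R3C7 = 4 (sole candidate).
R3C8 = 8 (sole candidate).
R1C8 = 5 (sole candidate).
R2C7 = 5 (sole candidate).
R2C8 = 4 (sole candidate).
R2C9 = 2 (sole candidate).
R3C5 = 6 (sole candidate).
R9C8 = 1 (sole candidate).
R2C5 = 8 (sole candidate).
R8C5 = 5 (sole candidate).
R8C9 = 8 (sole candidate).
R9C1 = 8 (sole candidate).
R9C2 = 5 (sole candidate).
R9C6 = 4 (sole candidate).
R1C9 = 7 (sole candidate).
R4C2 = 1 (sole candidate).
R4C5 = 3 (sole candidate).
R4C6 = 5 (sole candidate).
R6C1 = 6 (sole candidate).
R6C2 = 8 (sole candidate).
R7C9 = 1 (sole candidate).
R8C2 = 6 (sole candidate).
R8C4 = 1 (sole candidate).
R8C6 = 3 (sole candidate).
R8C7 = 9 (sole candidate).
R9C5 = 7 (sole candidate).
R1C5 = 2: row 1 has {4,5,6,7}; col 5 has {3,5,6,7,8,9}; region has {1,4,5,6,7} → only 2 remains.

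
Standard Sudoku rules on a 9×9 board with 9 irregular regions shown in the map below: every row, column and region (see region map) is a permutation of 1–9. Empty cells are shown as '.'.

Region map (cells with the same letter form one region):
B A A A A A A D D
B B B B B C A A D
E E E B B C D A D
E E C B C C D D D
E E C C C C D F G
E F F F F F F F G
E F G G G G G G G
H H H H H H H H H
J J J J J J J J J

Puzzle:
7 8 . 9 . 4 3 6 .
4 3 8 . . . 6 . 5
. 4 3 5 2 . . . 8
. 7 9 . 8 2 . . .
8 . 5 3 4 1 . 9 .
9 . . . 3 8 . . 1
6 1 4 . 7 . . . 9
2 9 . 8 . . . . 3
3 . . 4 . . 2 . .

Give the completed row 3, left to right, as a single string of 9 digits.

R1C9 = 2: row 1 has {3,4,6,7,8,9}; col 9 has {1,3,5,8,9}; region has {5,6,8} → only 2 remains.
R2C4 = 1: row 2 has {3,4,5,6,8}; col 4 has {3,4,5,8,9}; region has {2,3,4,5,7,8} → only 1 remains.
R2C5 = 9: row 2 has {1,3,4,5,6,8}; col 5 has {2,3,4,7,8}; region has {1,2,3,4,5,7,8} → only 9 remains.
R2C6 = 7: row 2 has {1,3,4,5,6,8,9}; col 6 has {1,2,4,8}; region has {1,2,3,4,5,8,9} → only 7 remains.
R2C8 = 2: row 2 has {1,3,4,5,6,7,8,9}; col 8 has {6,9}; region has {3,4,6,8,9} → only 2 remains.
R3C1 = 1: row 3 has {2,3,4,5,8}; col 1 has {2,3,4,6,7,8,9}; region has {3,4,6,7,8,9} → only 1 remains.
R3C6 = 6: row 3 has {1,2,3,4,5,8}; col 6 has {1,2,4,7,8}; region has {1,2,3,4,5,7,8,9} → only 6 remains.
R3C8 = 7: row 3 has {1,2,3,4,5,6,8}; col 8 has {2,6,9}; region has {2,3,4,6,8,9} → only 7 remains.
R4C1 = 5: row 4 has {2,7,8,9}; col 1 has {1,2,3,4,6,7,8,9}; region has {1,3,4,6,7,8,9} → only 5 remains.
R4C4 = 6: row 4 has {2,5,7,8,9}; col 4 has {1,3,4,5,8,9}; region has {1,2,3,4,5,7,8,9} → only 6 remains.
R4C9 = 4: row 4 has {2,5,6,7,8,9}; col 9 has {1,2,3,5,8,9}; region has {2,5,6,8} → only 4 remains.
R5C2 = 2: row 5 has {1,3,4,5,8,9}; col 2 has {1,3,4,7,8,9}; region has {1,3,4,5,6,7,8,9} → only 2 remains.
R5C7 = 7: row 5 has {1,2,3,4,5,8,9}; col 7 has {2,3,6}; region has {2,4,5,6,8} → only 7 remains.
R5C9 = 6: row 5 has {1,2,3,4,5,7,8,9}; col 9 has {1,2,3,4,5,8,9}; region has {1,4,7,9} → only 6 remains.
R7C4 = 2: row 7 has {1,4,6,7,9}; col 4 has {1,3,4,5,6,8,9}; region has {1,4,6,7,9} → only 2 remains.
R8C6 = 5: row 8 has {2,3,8,9}; col 6 has {1,2,4,6,7,8}; region has {2,3,8,9} → only 5 remains.
R9C6 = 9: row 9 has {2,3,4}; col 6 has {1,2,4,5,6,7,8}; region has {2,3,4} → only 9 remains.
R9C9 = 7: row 9 has {2,3,4,9}; col 9 has {1,2,3,4,5,6,8,9}; region has {2,3,4,9} → only 7 remains.
R1C3 = 1: row 1 has {2,3,4,6,7,8,9}; col 3 has {3,4,5,8,9}; region has {2,3,4,6,7,8,9} → only 1 remains.
R1C5 = 5: row 1 has {1,2,3,4,6,7,8,9}; col 5 has {2,3,4,7,8,9}; region has {1,2,3,4,6,7,8,9} → only 5 remains.
R3C7 = 9: row 3 has {1,2,3,4,5,6,7,8}; col 7 has {2,3,6,7}; region has {2,4,5,6,7,8} → only 9 remains.

143526978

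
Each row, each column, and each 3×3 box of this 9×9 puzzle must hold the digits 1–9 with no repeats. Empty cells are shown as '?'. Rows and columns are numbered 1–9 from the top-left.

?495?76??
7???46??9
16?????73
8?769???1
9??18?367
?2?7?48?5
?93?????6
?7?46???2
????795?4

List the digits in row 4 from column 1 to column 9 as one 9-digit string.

row 1, column 9 = 8 (sole candidate).
row 3, column 5 = 2 (sole candidate).
row 3, column 6 = 8 (sole candidate).
row 3, column 7 = 4 (sole candidate).
row 4, column 7 = 2: row 4 has {1,6,7,8,9}; col 7 has {3,4,5,6,8}; box has {1,3,5,6,7,8} → only 2 remains.
row 4, column 8 = 4: row 4 has {1,2,6,7,8,9}; col 8 has {6,7}; box has {1,2,3,5,6,7,8} → only 4 remains.
row 5, column 2 = 5 (sole candidate).
row 5, column 3 = 4 (sole candidate).
row 5, column 6 = 2 (sole candidate).
row 6, column 5 = 3 (sole candidate).
row 6, column 8 = 9 (sole candidate).
row 8, column 1 = 5 (sole candidate).
row 1, column 5 = 1 (sole candidate).
row 1, column 8 = 2 (sole candidate).
row 2, column 4 = 3 (sole candidate).
row 2, column 7 = 1 (sole candidate).
row 2, column 8 = 5 (sole candidate).
row 3, column 3 = 5 (sole candidate).
row 3, column 4 = 9 (sole candidate).
row 4, column 2 = 3: row 4 has {1,2,4,6,7,8,9}; col 2 has {2,4,5,6,7,9}; box has {2,4,5,7,8,9} → only 3 remains.
row 4, column 6 = 5: row 4 has {1,2,3,4,6,7,8,9}; col 6 has {2,4,6,7,8,9}; box has {1,2,3,4,6,7,8,9} → only 5 remains.

837695241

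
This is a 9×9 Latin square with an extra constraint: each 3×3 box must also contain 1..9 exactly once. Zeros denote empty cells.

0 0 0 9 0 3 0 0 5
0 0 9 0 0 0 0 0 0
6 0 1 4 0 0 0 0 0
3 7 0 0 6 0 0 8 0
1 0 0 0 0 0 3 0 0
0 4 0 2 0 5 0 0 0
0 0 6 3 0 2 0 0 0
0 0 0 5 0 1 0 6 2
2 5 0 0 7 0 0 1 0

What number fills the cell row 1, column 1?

4

row 4, column 4 = 1: row 4 has {3,6,7,8}; col 4 has {2,3,4,5,9}; box has {2,5,6} → only 1 remains.
row 6, column 3 = 8: row 6 has {2,4,5}; col 3 has {1,6,9}; box has {1,3,4,7} → only 8 remains.
row 6, column 1 = 9: row 6 has {2,4,5,8}; col 1 has {1,2,3,6}; box has {1,3,4,7,8} → only 9 remains.
row 6, column 5 = 3: row 6 has {2,4,5,8,9}; col 5 has {6,7}; box has {1,2,5,6} → only 3 remains.
row 6, column 8 = 7: row 6 has {2,3,4,5,8,9}; col 8 has {1,6,8}; box has {3,8} → only 7 remains.
row 1, column 7 = 6: in row 1, 6 can only go here (every other open cell in that row sees a 6).
row 6, column 7 = 1: row 6 has {2,3,4,5,7,8,9}; col 7 has {3,6}; box has {3,7,8} → only 1 remains.
row 6, column 9 = 6: row 6 has {1,2,3,4,5,7,8,9}; col 9 has {2,5}; box has {1,3,7,8} → only 6 remains.
row 1, column 5 = 1: in row 1, 1 can only go here (every other open cell in that row sees a 1).
row 2, column 9 = 1: in row 2, 1 can only go here (every other open cell in that row sees a 1).
row 3, column 5 = 5: in row 3, 5 can only go here (every other open cell in that row sees a 5).
row 2, column 1 = 5: in row 2, 5 can only go here (every other open cell in that row sees a 5).
row 5, column 2 = 6: in row 5, 6 can only go here (every other open cell in that row sees a 6).
row 7, column 2 = 1: in row 7, 1 can only go here (every other open cell in that row sees a 1).
row 8, column 2 = 9: in column 2, 9 can only go here (every other open cell in that column sees a 9).
row 8, column 3 = 3: in row 8, 3 can only go here (every other open cell in that row sees a 3).
row 9, column 3 = 4: row 9 has {1,2,5,7}; col 3 has {1,3,6,8,9}; box has {1,2,3,5,6,9} → only 4 remains.
row 9, column 9 = 3: in row 9, 3 can only go here (every other open cell in that row sees a 3).
row 1, column 1 = 4: in column 1, 4 can only go here (every other open cell in that column sees a 4).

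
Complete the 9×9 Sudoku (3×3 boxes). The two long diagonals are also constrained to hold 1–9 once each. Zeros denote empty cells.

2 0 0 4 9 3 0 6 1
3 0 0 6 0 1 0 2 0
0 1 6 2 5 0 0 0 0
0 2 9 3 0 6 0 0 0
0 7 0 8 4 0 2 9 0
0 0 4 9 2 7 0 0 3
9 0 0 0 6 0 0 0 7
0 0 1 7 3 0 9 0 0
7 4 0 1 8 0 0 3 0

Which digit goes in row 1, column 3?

row 2, column 5 = 7 (sole candidate).
row 3, column 6 = 8 (sole candidate).
row 3, column 7 = 3 (sole candidate).
row 4, column 5 = 1 (sole candidate).
row 5, column 6 = 5 (sole candidate).
row 5, column 9 = 6 (sole candidate).
row 7, column 4 = 5 (sole candidate).
row 9, column 9 = 5 (sole candidate).
row 3, column 1 = 4 (sole candidate).
row 3, column 8 = 7 (sole candidate).
row 3, column 9 = 9 (sole candidate).
row 5, column 1 = 1 (sole candidate).
row 5, column 3 = 3 (sole candidate).
row 7, column 3 = 8 (sole candidate).
row 7, column 7 = 1 (sole candidate).
row 7, column 8 = 4 (sole candidate).
row 8, column 2 = 5 (sole candidate).
row 8, column 8 = 8 (sole candidate).
row 8, column 9 = 2 (sole candidate).
row 9, column 3 = 2 (sole candidate).
row 9, column 6 = 9 (sole candidate).
row 9, column 7 = 6 (sole candidate).
row 1, column 2 = 8 (sole candidate).
row 1, column 7 = 5 (sole candidate).
row 2, column 2 = 9 (sole candidate).
row 2, column 3 = 5 (sole candidate).
row 4, column 8 = 5 (sole candidate).
row 6, column 2 = 6 (sole candidate).
row 6, column 7 = 8 (sole candidate).
row 6, column 8 = 1 (sole candidate).
row 7, column 2 = 3 (sole candidate).
row 7, column 6 = 2 (sole candidate).
row 8, column 1 = 6 (sole candidate).
row 8, column 6 = 4 (sole candidate).
row 1, column 3 = 7: row 1 has {1,2,3,4,5,6,8,9}; col 3 has {1,2,3,4,5,6,8,9}; box has {1,2,3,4,5,6,8,9} → only 7 remains.

7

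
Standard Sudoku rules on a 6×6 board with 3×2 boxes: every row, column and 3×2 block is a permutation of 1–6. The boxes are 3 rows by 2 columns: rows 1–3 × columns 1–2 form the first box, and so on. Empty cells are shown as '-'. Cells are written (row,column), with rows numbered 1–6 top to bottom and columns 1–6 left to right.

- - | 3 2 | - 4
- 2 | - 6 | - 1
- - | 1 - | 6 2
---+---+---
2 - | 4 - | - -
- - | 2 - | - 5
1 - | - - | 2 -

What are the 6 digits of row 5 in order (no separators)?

(1,5) = 5: row 1 has {2,3,4}; col 5 has {2,6}; box has {1,2,4,6} → only 5 remains.
(2,3) = 5: row 2 has {1,2,6}; col 3 has {1,2,3,4}; box has {1,2,3,6} → only 5 remains.
(2,5) = 3: row 2 has {1,2,5,6}; col 5 has {2,5,6}; box has {1,2,4,5,6} → only 3 remains.
(3,4) = 4: row 3 has {1,2,6}; col 4 has {2,6}; box has {1,2,3,5,6} → only 4 remains.
(4,5) = 1: row 4 has {2,4}; col 5 has {2,3,5,6}; box has {2,5} → only 1 remains.
(5,5) = 4: row 5 has {2,5}; col 5 has {1,2,3,5,6}; box has {1,2,5} → only 4 remains.
(6,3) = 6: row 6 has {1,2}; col 3 has {1,2,3,4,5}; box has {2,4} → only 6 remains.
(6,6) = 3: row 6 has {1,2,6}; col 6 has {1,2,4,5}; box has {1,2,4,5} → only 3 remains.
(1,1) = 6: row 1 has {2,3,4,5}; col 1 has {1,2}; box has {2} → only 6 remains.
(1,2) = 1: row 1 has {2,3,4,5,6}; col 2 has {2}; box has {2,6} → only 1 remains.
(2,1) = 4: row 2 has {1,2,3,5,6}; col 1 has {1,2,6}; box has {1,2,6} → only 4 remains.
(4,6) = 6: row 4 has {1,2,4}; col 6 has {1,2,3,4,5}; box has {1,2,3,4,5} → only 6 remains.
(5,1) = 3: row 5 has {2,4,5}; col 1 has {1,2,4,6}; box has {1,2} → only 3 remains.
(5,2) = 6: row 5 has {2,3,4,5}; col 2 has {1,2}; box has {1,2,3} → only 6 remains.
(5,4) = 1: row 5 has {2,3,4,5,6}; col 4 has {2,4,6}; box has {2,4,6} → only 1 remains.

362145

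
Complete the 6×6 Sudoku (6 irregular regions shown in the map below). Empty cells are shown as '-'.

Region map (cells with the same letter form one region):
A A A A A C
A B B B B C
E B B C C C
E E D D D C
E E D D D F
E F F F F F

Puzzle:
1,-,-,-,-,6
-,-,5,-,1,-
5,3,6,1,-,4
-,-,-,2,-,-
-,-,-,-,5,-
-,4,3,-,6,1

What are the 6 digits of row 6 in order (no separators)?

243561

row 2, column 2 = 2 (sole candidate).
row 2, column 4 = 4 (sole candidate).
row 2, column 6 = 3 (sole candidate).
row 3, column 5 = 2 (sole candidate).
row 4, column 6 = 5 (sole candidate).
row 5, column 6 = 2 (sole candidate).
row 6, column 1 = 2: row 6 has {1,3,4,6}; col 1 has {1,5}; region has {5} → only 2 remains.
row 6, column 4 = 5: row 6 has {1,2,3,4,6}; col 4 has {1,2,4}; region has {1,2,3,4,6} → only 5 remains.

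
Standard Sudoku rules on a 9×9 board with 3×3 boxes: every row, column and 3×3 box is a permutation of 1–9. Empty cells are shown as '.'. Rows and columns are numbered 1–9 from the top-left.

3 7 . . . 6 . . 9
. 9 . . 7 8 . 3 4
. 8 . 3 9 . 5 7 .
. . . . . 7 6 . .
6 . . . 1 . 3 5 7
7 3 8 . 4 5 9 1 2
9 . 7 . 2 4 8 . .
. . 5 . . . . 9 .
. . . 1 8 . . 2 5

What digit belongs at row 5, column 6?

row 1, column 5 = 5: row 1 has {3,6,7,9}; col 5 has {1,2,4,7,8,9}; box has {3,6,7,8,9} → only 5 remains.
row 1, column 8 = 8: row 1 has {3,5,6,7,9}; col 8 has {1,2,3,5,7,9}; box has {3,4,5,7,9} → only 8 remains.
row 2, column 4 = 2: row 2 has {3,4,7,8,9}; col 4 has {1,3}; box has {3,5,6,7,8,9} → only 2 remains.
row 2, column 7 = 1: row 2 has {2,3,4,7,8,9}; col 7 has {3,5,6,8,9}; box has {3,4,5,7,8,9} → only 1 remains.
row 3, column 6 = 1: row 3 has {3,5,7,8,9}; col 6 has {4,5,6,7,8}; box has {2,3,5,6,7,8,9} → only 1 remains.
row 3, column 9 = 6: row 3 has {1,3,5,7,8,9}; col 9 has {2,4,5,7,9}; box has {1,3,4,5,7,8,9} → only 6 remains.
row 4, column 5 = 3: row 4 has {6,7}; col 5 has {1,2,4,5,7,8,9}; box has {1,4,5,7} → only 3 remains.
row 4, column 8 = 4: row 4 has {3,6,7}; col 8 has {1,2,3,5,7,8,9}; box has {1,2,3,5,6,7,9} → only 4 remains.
row 4, column 9 = 8: row 4 has {3,4,6,7}; col 9 has {2,4,5,6,7,9}; box has {1,2,3,4,5,6,7,9} → only 8 remains.
row 6, column 4 = 6: row 6 has {1,2,3,4,5,7,8,9}; col 4 has {1,2,3}; box has {1,3,4,5,7} → only 6 remains.
row 7, column 4 = 5: row 7 has {2,4,7,8,9}; col 4 has {1,2,3,6}; box has {1,2,4,8} → only 5 remains.
row 7, column 8 = 6: row 7 has {2,4,5,7,8,9}; col 8 has {1,2,3,4,5,7,8,9}; box has {2,5,8,9} → only 6 remains.
row 8, column 4 = 7: row 8 has {5,9}; col 4 has {1,2,3,5,6}; box has {1,2,4,5,8} → only 7 remains.
row 8, column 5 = 6: row 8 has {5,7,9}; col 5 has {1,2,3,4,5,7,8,9}; box has {1,2,4,5,7,8} → only 6 remains.
row 8, column 6 = 3: row 8 has {5,6,7,9}; col 6 has {1,4,5,6,7,8}; box has {1,2,4,5,6,7,8} → only 3 remains.
row 8, column 7 = 4: row 8 has {3,5,6,7,9}; col 7 has {1,3,5,6,8,9}; box has {2,5,6,8,9} → only 4 remains.
row 8, column 9 = 1: row 8 has {3,4,5,6,7,9}; col 9 has {2,4,5,6,7,8,9}; box has {2,4,5,6,8,9} → only 1 remains.
row 9, column 1 = 4: row 9 has {1,2,5,8}; col 1 has {3,6,7,9}; box has {5,7,9} → only 4 remains.
row 9, column 2 = 6: row 9 has {1,2,4,5,8}; col 2 has {3,7,8,9}; box has {4,5,7,9} → only 6 remains.
row 9, column 3 = 3: row 9 has {1,2,4,5,6,8}; col 3 has {5,7,8}; box has {4,5,6,7,9} → only 3 remains.
row 9, column 6 = 9: row 9 has {1,2,3,4,5,6,8}; col 6 has {1,3,4,5,6,7,8}; box has {1,2,3,4,5,6,7,8} → only 9 remains.
row 9, column 7 = 7: row 9 has {1,2,3,4,5,6,8,9}; col 7 has {1,3,4,5,6,8,9}; box has {1,2,4,5,6,8,9} → only 7 remains.
row 1, column 4 = 4: row 1 has {3,5,6,7,8,9}; col 4 has {1,2,3,5,6,7}; box has {1,2,3,5,6,7,8,9} → only 4 remains.
row 1, column 7 = 2: row 1 has {3,4,5,6,7,8,9}; col 7 has {1,3,4,5,6,7,8,9}; box has {1,3,4,5,6,7,8,9} → only 2 remains.
row 2, column 1 = 5: row 2 has {1,2,3,4,7,8,9}; col 1 has {3,4,6,7,9}; box has {3,7,8,9} → only 5 remains.
row 2, column 3 = 6: row 2 has {1,2,3,4,5,7,8,9}; col 3 has {3,5,7,8}; box has {3,5,7,8,9} → only 6 remains.
row 3, column 1 = 2: row 3 has {1,3,5,6,7,8,9}; col 1 has {3,4,5,6,7,9}; box has {3,5,6,7,8,9} → only 2 remains.
row 3, column 3 = 4: row 3 has {1,2,3,5,6,7,8,9}; col 3 has {3,5,6,7,8}; box has {2,3,5,6,7,8,9} → only 4 remains.
row 4, column 1 = 1: row 4 has {3,4,6,7,8}; col 1 has {2,3,4,5,6,7,9}; box has {3,6,7,8} → only 1 remains.
row 4, column 4 = 9: row 4 has {1,3,4,6,7,8}; col 4 has {1,2,3,4,5,6,7}; box has {1,3,4,5,6,7} → only 9 remains.
row 5, column 4 = 8: row 5 has {1,3,5,6,7}; col 4 has {1,2,3,4,5,6,7,9}; box has {1,3,4,5,6,7,9} → only 8 remains.
row 5, column 6 = 2: row 5 has {1,3,5,6,7,8}; col 6 has {1,3,4,5,6,7,8,9}; box has {1,3,4,5,6,7,8,9} → only 2 remains.

2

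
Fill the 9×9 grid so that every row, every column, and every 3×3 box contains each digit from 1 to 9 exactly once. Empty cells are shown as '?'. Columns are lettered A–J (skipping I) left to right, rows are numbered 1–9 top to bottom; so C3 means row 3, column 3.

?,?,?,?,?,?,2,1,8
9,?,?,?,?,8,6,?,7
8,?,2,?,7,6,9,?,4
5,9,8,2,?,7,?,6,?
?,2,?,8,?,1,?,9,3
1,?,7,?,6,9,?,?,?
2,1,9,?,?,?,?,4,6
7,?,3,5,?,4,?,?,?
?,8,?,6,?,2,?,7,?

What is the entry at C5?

4

J4 = 1 (sole candidate).
F7 = 3 (sole candidate).
B8 = 6 (sole candidate).
A9 = 4 (sole candidate).
C9 = 5 (sole candidate).
J9 = 9 (sole candidate).
F1 = 5 (sole candidate).
G4 = 4 (sole candidate).
A5 = 6 (sole candidate).
C5 = 4: row 5 has {1,2,3,6,8,9}; col 3 has {2,3,5,7,8,9}; box has {1,2,5,6,7,8,9} → only 4 remains.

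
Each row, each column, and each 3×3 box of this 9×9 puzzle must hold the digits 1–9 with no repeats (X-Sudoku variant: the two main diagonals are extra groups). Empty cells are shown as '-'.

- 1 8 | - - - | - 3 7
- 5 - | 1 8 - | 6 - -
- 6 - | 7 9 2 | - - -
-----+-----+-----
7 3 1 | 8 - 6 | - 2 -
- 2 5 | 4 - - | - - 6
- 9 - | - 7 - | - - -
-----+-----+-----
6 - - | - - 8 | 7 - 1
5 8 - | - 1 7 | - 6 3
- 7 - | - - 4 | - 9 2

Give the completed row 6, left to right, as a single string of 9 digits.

496271385

r1c6 = 5: row 1 has {1,3,7,8}; col 6 has {2,4,6,7,8}; box has {1,2,7,8,9} → only 5 remains.
r2c6 = 3: row 2 has {1,5,6,8}; col 6 has {2,4,5,6,7,8}; box has {1,2,5,7,8,9} → only 3 remains.
r2c8 = 4: row 2 has {1,3,5,6,8}; col 8 has {2,3,6,9}; box has {3,6,7}; anti-diagonal has {6,7,8} → only 4 remains.
r2c9 = 9: row 2 has {1,3,4,5,6,8}; col 9 has {1,2,3,6,7}; box has {3,4,6,7} → only 9 remains.
r4c5 = 5: row 4 has {1,2,3,6,7,8}; col 5 has {1,7,8,9}; box has {4,6,7,8} → only 5 remains.
r4c9 = 4: row 4 has {1,2,3,5,6,7,8}; col 9 has {1,2,3,6,7,9}; box has {2,6} → only 4 remains.
r5c1 = 8: row 5 has {2,4,5,6}; col 1 has {5,6,7}; box has {1,2,3,5,7,9} → only 8 remains.
r5c5 = 3: row 5 has {2,4,5,6,8}; col 5 has {1,5,7,8,9}; box has {4,5,6,7,8}; main diagonal has {2,5,6,7,8}; anti-diagonal has {4,6,7,8} → only 3 remains.
r6c1 = 4: row 6 has {7,9}; col 1 has {5,6,7,8}; box has {1,2,3,5,7,8,9} → only 4 remains.
r6c3 = 6: row 6 has {4,7,9}; col 3 has {1,5,8}; box has {1,2,3,4,5,7,8,9} → only 6 remains.
r6c4 = 2: row 6 has {4,6,7,9}; col 4 has {1,4,7,8}; box has {3,4,5,6,7,8}; anti-diagonal has {3,4,6,7,8} → only 2 remains.
r6c6 = 1: row 6 has {2,4,6,7,9}; col 6 has {2,3,4,5,6,7,8}; box has {2,3,4,5,6,7,8}; main diagonal has {2,3,5,6,7,8} → only 1 remains.
r7c2 = 4: row 7 has {1,6,7,8}; col 2 has {1,2,3,5,6,7,8,9}; box has {5,6,7,8} → only 4 remains.
r7c3 = 9: row 7 has {1,4,6,7,8}; col 3 has {1,5,6,8}; box has {4,5,6,7,8}; anti-diagonal has {2,3,4,6,7,8} → only 9 remains.
r7c5 = 2: row 7 has {1,4,6,7,8,9}; col 5 has {1,3,5,7,8,9}; box has {1,4,7,8} → only 2 remains.
r7c8 = 5: row 7 has {1,2,4,6,7,8,9}; col 8 has {2,3,4,6,9}; box has {1,2,3,6,7,9} → only 5 remains.
r8c3 = 2: row 8 has {1,3,5,6,7,8}; col 3 has {1,5,6,8,9}; box has {4,5,6,7,8,9} → only 2 remains.
r8c4 = 9: row 8 has {1,2,3,5,6,7,8}; col 4 has {1,2,4,7,8}; box has {1,2,4,7,8} → only 9 remains.
r8c7 = 4: row 8 has {1,2,3,5,6,7,8,9}; col 7 has {6,7}; box has {1,2,3,5,6,7,9} → only 4 remains.
r9c1 = 1: row 9 has {2,4,7,9}; col 1 has {4,5,6,7,8}; box has {2,4,5,6,7,8,9}; anti-diagonal has {2,3,4,6,7,8,9} → only 1 remains.
r9c3 = 3: row 9 has {1,2,4,7,9}; col 3 has {1,2,5,6,8,9}; box has {1,2,4,5,6,7,8,9} → only 3 remains.
r9c5 = 6: row 9 has {1,2,3,4,7,9}; col 5 has {1,2,3,5,7,8,9}; box has {1,2,4,7,8,9} → only 6 remains.
r9c7 = 8: row 9 has {1,2,3,4,6,7,9}; col 7 has {4,6,7}; box has {1,2,3,4,5,6,7,9} → only 8 remains.
r1c1 = 9: row 1 has {1,3,5,7,8}; col 1 has {1,4,5,6,7,8}; box has {1,5,6,8}; main diagonal has {1,2,3,5,6,7,8} → only 9 remains.
r1c4 = 6: row 1 has {1,3,5,7,8,9}; col 4 has {1,2,4,7,8,9}; box has {1,2,3,5,7,8,9} → only 6 remains.
r1c5 = 4: row 1 has {1,3,5,6,7,8,9}; col 5 has {1,2,3,5,6,7,8,9}; box has {1,2,3,5,6,7,8,9} → only 4 remains.
r1c7 = 2: row 1 has {1,3,4,5,6,7,8,9}; col 7 has {4,6,7,8}; box has {3,4,6,7,9} → only 2 remains.
r2c1 = 2: row 2 has {1,3,4,5,6,8,9}; col 1 has {1,4,5,6,7,8,9}; box has {1,5,6,8,9} → only 2 remains.
r2c3 = 7: row 2 has {1,2,3,4,5,6,8,9}; col 3 has {1,2,3,5,6,8,9}; box has {1,2,5,6,8,9} → only 7 remains.
r3c1 = 3: row 3 has {2,6,7,9}; col 1 has {1,2,4,5,6,7,8,9}; box has {1,2,5,6,7,8,9} → only 3 remains.
r3c3 = 4: row 3 has {2,3,6,7,9}; col 3 has {1,2,3,5,6,7,8,9}; box has {1,2,3,5,6,7,8,9}; main diagonal has {1,2,3,5,6,7,8,9} → only 4 remains.
r3c7 = 5: row 3 has {2,3,4,6,7,9}; col 7 has {2,4,6,7,8}; box has {2,3,4,6,7,9}; anti-diagonal has {1,2,3,4,6,7,8,9} → only 5 remains.
r3c9 = 8: row 3 has {2,3,4,5,6,7,9}; col 9 has {1,2,3,4,6,7,9}; box has {2,3,4,5,6,7,9} → only 8 remains.
r4c7 = 9: row 4 has {1,2,3,4,5,6,7,8}; col 7 has {2,4,5,6,7,8}; box has {2,4,6} → only 9 remains.
r5c6 = 9: row 5 has {2,3,4,5,6,8}; col 6 has {1,2,3,4,5,6,7,8}; box has {1,2,3,4,5,6,7,8} → only 9 remains.
r5c7 = 1: row 5 has {2,3,4,5,6,8,9}; col 7 has {2,4,5,6,7,8,9}; box has {2,4,6,9} → only 1 remains.
r5c8 = 7: row 5 has {1,2,3,4,5,6,8,9}; col 8 has {2,3,4,5,6,9}; box has {1,2,4,6,9} → only 7 remains.
r6c7 = 3: row 6 has {1,2,4,6,7,9}; col 7 has {1,2,4,5,6,7,8,9}; box has {1,2,4,6,7,9} → only 3 remains.
r6c8 = 8: row 6 has {1,2,3,4,6,7,9}; col 8 has {2,3,4,5,6,7,9}; box has {1,2,3,4,6,7,9} → only 8 remains.
r6c9 = 5: row 6 has {1,2,3,4,6,7,8,9}; col 9 has {1,2,3,4,6,7,8,9}; box has {1,2,3,4,6,7,8,9} → only 5 remains.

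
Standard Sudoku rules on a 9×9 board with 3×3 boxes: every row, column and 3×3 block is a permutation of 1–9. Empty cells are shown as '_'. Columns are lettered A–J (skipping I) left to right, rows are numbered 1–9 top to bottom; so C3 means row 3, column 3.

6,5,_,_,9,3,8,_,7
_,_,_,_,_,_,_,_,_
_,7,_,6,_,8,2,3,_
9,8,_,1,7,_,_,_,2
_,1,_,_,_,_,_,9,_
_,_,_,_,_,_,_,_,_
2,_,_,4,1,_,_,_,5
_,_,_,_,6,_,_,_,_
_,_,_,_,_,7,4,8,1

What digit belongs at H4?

4

D1 = 2 (sole candidate).
F7 = 9 (sole candidate).
D2 = 7 (hidden single in row 2).
E3 = 5 (hidden single in row 3).
E2 = 4 (sole candidate).
F2 = 1 (sole candidate).
D6 = 9 (hidden single in row 6).
C7 = 8 (hidden single in row 7).
A2 = 8 (hidden single in row 2).
D8 = 8 (hidden single in row 8).
E9 = 2 (hidden single in row 9).
F8 = 5 (sole candidate).
D9 = 3 (sole candidate).
D5 = 5 (sole candidate).
A9 = 5 (sole candidate).
H8 = 2 (hidden single in row 8).
G6 = 1 (hidden single in column 7).
H1 = 1 (hidden single in column 8).
C1 = 4 (sole candidate).
A3 = 1 (sole candidate).
C3 = 9 (sole candidate).
J3 = 4 (sole candidate).
C9 = 6 (sole candidate).
B7 = 3 (sole candidate).
B9 = 9 (sole candidate).
B2 = 2 (sole candidate).
C2 = 3 (sole candidate).
C4 = 5 (sole candidate).
B8 = 4 (sole candidate).
B6 = 6 (sole candidate).
A8 = 7 (sole candidate).
C8 = 1 (sole candidate).
G4 = 3 (hidden single in row 4).
J6 = 8 (sole candidate).
G8 = 9 (sole candidate).
J8 = 3 (sole candidate).
J5 = 6 (sole candidate).
E6 = 3 (sole candidate).
J2 = 9 (sole candidate).
H4 = 4: row 4 has {1,2,3,5,7,8,9}; col 8 has {1,2,3,8,9}; box has {1,2,3,6,8,9} → only 4 remains.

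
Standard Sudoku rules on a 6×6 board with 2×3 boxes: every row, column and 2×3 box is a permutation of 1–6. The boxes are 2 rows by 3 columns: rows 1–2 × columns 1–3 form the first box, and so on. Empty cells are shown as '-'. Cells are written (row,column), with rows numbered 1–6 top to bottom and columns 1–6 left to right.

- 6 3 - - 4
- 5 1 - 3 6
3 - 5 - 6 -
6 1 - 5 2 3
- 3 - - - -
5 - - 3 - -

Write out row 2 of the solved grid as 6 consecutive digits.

451236

(1,1) = 2: row 1 has {3,4,6}; col 1 has {3,5,6}; box has {1,3,5,6} → only 2 remains.
(1,4) = 1: row 1 has {2,3,4,6}; col 4 has {3,5}; box has {3,4,6} → only 1 remains.
(1,5) = 5: row 1 has {1,2,3,4,6}; col 5 has {2,3,6}; box has {1,3,4,6} → only 5 remains.
(2,1) = 4: row 2 has {1,3,5,6}; col 1 has {2,3,5,6}; box has {1,2,3,5,6} → only 4 remains.
(2,4) = 2: row 2 has {1,3,4,5,6}; col 4 has {1,3,5}; box has {1,3,4,5,6} → only 2 remains.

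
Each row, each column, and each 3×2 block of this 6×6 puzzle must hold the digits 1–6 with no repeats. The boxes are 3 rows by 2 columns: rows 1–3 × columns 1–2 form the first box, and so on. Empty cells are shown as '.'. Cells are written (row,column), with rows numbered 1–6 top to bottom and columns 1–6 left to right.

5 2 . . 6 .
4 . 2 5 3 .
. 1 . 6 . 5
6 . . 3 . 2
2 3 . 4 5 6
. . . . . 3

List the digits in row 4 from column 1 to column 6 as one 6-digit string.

645312

(1,4) = 1: row 1 has {2,5,6}; col 4 has {3,4,5,6}; box has {2,5,6} → only 1 remains.
(1,6) = 4: row 1 has {1,2,5,6}; col 6 has {2,3,5,6}; box has {3,5,6} → only 4 remains.
(2,2) = 6: row 2 has {2,3,4,5}; col 2 has {1,2,3}; box has {1,2,4,5} → only 6 remains.
(2,6) = 1: row 2 has {2,3,4,5,6}; col 6 has {2,3,4,5,6}; box has {3,4,5,6} → only 1 remains.
(3,1) = 3: row 3 has {1,5,6}; col 1 has {2,4,5,6}; box has {1,2,4,5,6} → only 3 remains.
(3,3) = 4: row 3 has {1,3,5,6}; col 3 has {2}; box has {1,2,5,6} → only 4 remains.
(3,5) = 2: row 3 has {1,3,4,5,6}; col 5 has {3,5,6}; box has {1,3,4,5,6} → only 2 remains.
(5,3) = 1: row 5 has {2,3,4,5,6}; col 3 has {2,4}; box has {3,4} → only 1 remains.
(6,1) = 1: row 6 has {3}; col 1 has {2,3,4,5,6}; box has {2,3,6} → only 1 remains.
(6,4) = 2: row 6 has {1,3}; col 4 has {1,3,4,5,6}; box has {1,3,4} → only 2 remains.
(6,5) = 4: row 6 has {1,2,3}; col 5 has {2,3,5,6}; box has {2,3,5,6} → only 4 remains.
(1,3) = 3: row 1 has {1,2,4,5,6}; col 3 has {1,2,4}; box has {1,2,4,5,6} → only 3 remains.
(4,3) = 5: row 4 has {2,3,6}; col 3 has {1,2,3,4}; box has {1,2,3,4} → only 5 remains.
(4,5) = 1: row 4 has {2,3,5,6}; col 5 has {2,3,4,5,6}; box has {2,3,4,5,6} → only 1 remains.
(6,2) = 5: row 6 has {1,2,3,4}; col 2 has {1,2,3,6}; box has {1,2,3,6} → only 5 remains.
(6,3) = 6: row 6 has {1,2,3,4,5}; col 3 has {1,2,3,4,5}; box has {1,2,3,4,5} → only 6 remains.
(4,2) = 4: row 4 has {1,2,3,5,6}; col 2 has {1,2,3,5,6}; box has {1,2,3,5,6} → only 4 remains.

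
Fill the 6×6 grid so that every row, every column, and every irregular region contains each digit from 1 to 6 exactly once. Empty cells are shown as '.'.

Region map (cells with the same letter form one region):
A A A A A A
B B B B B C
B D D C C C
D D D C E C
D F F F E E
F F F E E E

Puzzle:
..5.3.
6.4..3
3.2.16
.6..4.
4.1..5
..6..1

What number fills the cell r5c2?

3

r3c2 = 5: row 3 has {1,2,3,6}; col 2 has {6}; region has {2,4,6} → only 5 remains.
r3c4 = 4: row 3 has {1,2,3,5,6}; col 4 has {}; region has {1,3,6} → only 4 remains.
r4c1 = 1: row 4 has {4,6}; col 1 has {3,4,6}; region has {2,4,5,6} → only 1 remains.
r4c3 = 3: row 4 has {1,4,6}; col 3 has {1,2,4,5,6}; region has {1,2,4,5,6} → only 3 remains.
r4c6 = 2: row 4 has {1,3,4,6}; col 6 has {1,3,5,6}; region has {1,3,4,6} → only 2 remains.
r6c5 = 2: row 6 has {1,6}; col 5 has {1,3,4}; region has {1,4,5} → only 2 remains.
r1c1 = 2: row 1 has {3,5}; col 1 has {1,3,4,6}; region has {3,5} → only 2 remains.
r1c6 = 4: row 1 has {2,3,5}; col 6 has {1,2,3,5,6}; region has {2,3,5} → only 4 remains.
r2c5 = 5: row 2 has {3,4,6}; col 5 has {1,2,3,4}; region has {3,4,6} → only 5 remains.
r4c4 = 5: row 4 has {1,2,3,4,6}; col 4 has {4}; region has {1,2,3,4,6} → only 5 remains.
r5c5 = 6: row 5 has {1,4,5}; col 5 has {1,2,3,4,5}; region has {1,2,4,5} → only 6 remains.
r6c1 = 5: row 6 has {1,2,6}; col 1 has {1,2,3,4,6}; region has {1,6} → only 5 remains.
r6c4 = 3: row 6 has {1,2,5,6}; col 4 has {4,5}; region has {1,2,4,5,6} → only 3 remains.
r1c2 = 1: row 1 has {2,3,4,5}; col 2 has {5,6}; region has {2,3,4,5} → only 1 remains.
r1c4 = 6: row 1 has {1,2,3,4,5}; col 4 has {3,4,5}; region has {1,2,3,4,5} → only 6 remains.
r2c2 = 2: row 2 has {3,4,5,6}; col 2 has {1,5,6}; region has {3,4,5,6} → only 2 remains.
r2c4 = 1: row 2 has {2,3,4,5,6}; col 4 has {3,4,5,6}; region has {2,3,4,5,6} → only 1 remains.
r5c2 = 3: row 5 has {1,4,5,6}; col 2 has {1,2,5,6}; region has {1,5,6} → only 3 remains.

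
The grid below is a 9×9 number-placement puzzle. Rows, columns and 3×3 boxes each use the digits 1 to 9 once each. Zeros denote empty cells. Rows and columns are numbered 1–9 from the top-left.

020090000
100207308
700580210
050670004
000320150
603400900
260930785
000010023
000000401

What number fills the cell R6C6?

R1C4 = 1: row 1 has {2,9}; col 4 has {2,3,4,5,6,9}; box has {2,5,7,8,9} → only 1 remains.
R4C7 = 8: row 4 has {4,5,6,7}; col 7 has {1,2,3,4,7,9}; box has {1,4,5,9} → only 8 remains.
R4C8 = 3: row 4 has {4,5,6,7,8}; col 8 has {1,2,5,8}; box has {1,4,5,8,9} → only 3 remains.
R6C5 = 5: row 6 has {3,4,6,9}; col 5 has {1,2,3,7,8,9}; box has {2,3,4,6,7} → only 5 remains.
R6C8 = 7: row 6 has {3,4,5,6,9}; col 8 has {1,2,3,5,8}; box has {1,3,4,5,8,9} → only 7 remains.
R6C9 = 2: row 6 has {3,4,5,6,7,9}; col 9 has {1,3,4,5,8}; box has {1,3,4,5,7,8,9} → only 2 remains.
R7C6 = 4: row 7 has {2,3,5,6,7,8,9}; col 6 has {7}; box has {1,3,9} → only 4 remains.
R8C7 = 6: row 8 has {1,2,3}; col 7 has {1,2,3,4,7,8,9}; box has {1,2,3,4,5,7,8} → only 6 remains.
R9C5 = 6: row 9 has {1,4}; col 5 has {1,2,3,5,7,8,9}; box has {1,3,4,9} → only 6 remains.
R9C8 = 9: row 9 has {1,4,6}; col 8 has {1,2,3,5,7,8}; box has {1,2,3,4,5,6,7,8} → only 9 remains.
R1C7 = 5: row 1 has {1,2,9}; col 7 has {1,2,3,4,6,7,8,9}; box has {1,2,3,8} → only 5 remains.
R2C5 = 4: row 2 has {1,2,3,7,8}; col 5 has {1,2,3,5,6,7,8,9}; box has {1,2,5,7,8,9} → only 4 remains.
R2C8 = 6: row 2 has {1,2,3,4,7,8}; col 8 has {1,2,3,5,7,8,9}; box has {1,2,3,5,8} → only 6 remains.
R3C9 = 9: row 3 has {1,2,5,7,8}; col 9 has {1,2,3,4,5,8}; box has {1,2,3,5,6,8} → only 9 remains.
R4C1 = 9: row 4 has {3,4,5,6,7,8}; col 1 has {1,2,6,7}; box has {3,5,6} → only 9 remains.
R4C6 = 1: row 4 has {3,4,5,6,7,8,9}; col 6 has {4,7}; box has {2,3,4,5,6,7} → only 1 remains.
R5C9 = 6: row 5 has {1,2,3,5}; col 9 has {1,2,3,4,5,8,9}; box has {1,2,3,4,5,7,8,9} → only 6 remains.
R6C6 = 8: row 6 has {2,3,4,5,6,7,9}; col 6 has {1,4,7}; box has {1,2,3,4,5,6,7} → only 8 remains.

8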